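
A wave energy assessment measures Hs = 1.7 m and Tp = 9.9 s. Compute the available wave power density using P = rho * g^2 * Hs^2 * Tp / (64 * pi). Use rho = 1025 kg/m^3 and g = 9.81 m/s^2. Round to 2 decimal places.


Apply wave power formula:
  g^2 = 9.81^2 = 96.2361
  Hs^2 = 1.7^2 = 2.89
  Numerator = rho * g^2 * Hs^2 * Tp = 1025 * 96.2361 * 2.89 * 9.9 = 2822246.33
  Denominator = 64 * pi = 201.0619
  P = 2822246.33 / 201.0619 = 14036.70 W/m

14036.70


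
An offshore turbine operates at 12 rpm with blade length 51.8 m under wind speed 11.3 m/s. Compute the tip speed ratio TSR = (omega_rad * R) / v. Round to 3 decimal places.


Convert rotational speed to rad/s:
  omega = 12 * 2 * pi / 60 = 1.2566 rad/s
Compute tip speed:
  v_tip = omega * R = 1.2566 * 51.8 = 65.094 m/s
Tip speed ratio:
  TSR = v_tip / v_wind = 65.094 / 11.3 = 5.761

5.761


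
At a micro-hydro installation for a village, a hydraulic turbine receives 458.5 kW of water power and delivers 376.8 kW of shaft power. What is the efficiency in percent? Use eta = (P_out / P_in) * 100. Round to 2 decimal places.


Turbine efficiency = (output power / input power) * 100
eta = (376.8 / 458.5) * 100
eta = 82.18%

82.18


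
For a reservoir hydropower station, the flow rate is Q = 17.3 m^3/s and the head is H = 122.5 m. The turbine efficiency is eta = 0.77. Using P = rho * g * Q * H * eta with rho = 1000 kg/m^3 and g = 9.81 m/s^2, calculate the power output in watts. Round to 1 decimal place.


Apply the hydropower formula P = rho * g * Q * H * eta
rho * g = 1000 * 9.81 = 9810.0
P = 9810.0 * 17.3 * 122.5 * 0.77
P = 16008178.7 W

16008178.7


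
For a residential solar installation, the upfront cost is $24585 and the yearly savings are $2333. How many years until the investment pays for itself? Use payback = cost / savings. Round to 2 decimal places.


Simple payback period = initial cost / annual savings
Payback = 24585 / 2333
Payback = 10.54 years

10.54


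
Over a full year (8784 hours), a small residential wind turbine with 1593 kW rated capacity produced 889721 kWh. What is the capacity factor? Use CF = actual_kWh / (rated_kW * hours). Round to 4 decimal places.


Capacity factor = actual output / maximum possible output
Maximum possible = rated * hours = 1593 * 8784 = 13992912 kWh
CF = 889721 / 13992912
CF = 0.0636

0.0636


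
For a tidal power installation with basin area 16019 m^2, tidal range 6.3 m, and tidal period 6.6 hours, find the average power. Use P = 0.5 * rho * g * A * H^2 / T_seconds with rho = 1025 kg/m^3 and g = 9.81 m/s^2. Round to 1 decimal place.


Convert period to seconds: T = 6.6 * 3600 = 23760.0 s
H^2 = 6.3^2 = 39.69
P = 0.5 * rho * g * A * H^2 / T
P = 0.5 * 1025 * 9.81 * 16019 * 39.69 / 23760.0
P = 134534.3 W

134534.3


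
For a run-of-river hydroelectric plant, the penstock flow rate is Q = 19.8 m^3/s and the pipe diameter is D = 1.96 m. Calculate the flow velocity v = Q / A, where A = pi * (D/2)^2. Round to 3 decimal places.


Compute pipe cross-sectional area:
  A = pi * (D/2)^2 = pi * (1.96/2)^2 = 3.0172 m^2
Calculate velocity:
  v = Q / A = 19.8 / 3.0172
  v = 6.562 m/s

6.562


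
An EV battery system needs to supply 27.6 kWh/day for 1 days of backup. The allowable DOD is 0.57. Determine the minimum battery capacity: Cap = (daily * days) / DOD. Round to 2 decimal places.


Total energy needed = daily * days = 27.6 * 1 = 27.6 kWh
Account for depth of discharge:
  Cap = total_energy / DOD = 27.6 / 0.57
  Cap = 48.42 kWh

48.42


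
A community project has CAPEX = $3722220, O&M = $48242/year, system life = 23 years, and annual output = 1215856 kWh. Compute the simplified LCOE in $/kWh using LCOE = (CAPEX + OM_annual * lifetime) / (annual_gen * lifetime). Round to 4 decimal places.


Total cost = CAPEX + OM * lifetime = 3722220 + 48242 * 23 = 3722220 + 1109566 = 4831786
Total generation = annual * lifetime = 1215856 * 23 = 27964688 kWh
LCOE = 4831786 / 27964688
LCOE = 0.1728 $/kWh

0.1728


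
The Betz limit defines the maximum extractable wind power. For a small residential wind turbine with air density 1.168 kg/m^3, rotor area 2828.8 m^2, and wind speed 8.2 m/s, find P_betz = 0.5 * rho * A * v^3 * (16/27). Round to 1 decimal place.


The Betz coefficient Cp_max = 16/27 = 0.5926
v^3 = 8.2^3 = 551.368
P_betz = 0.5 * rho * A * v^3 * Cp_max
P_betz = 0.5 * 1.168 * 2828.8 * 551.368 * 0.5926
P_betz = 539775.1 W

539775.1


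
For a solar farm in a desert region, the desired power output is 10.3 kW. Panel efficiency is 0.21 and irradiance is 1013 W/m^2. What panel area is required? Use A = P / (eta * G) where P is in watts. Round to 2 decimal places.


Convert target power to watts: P = 10.3 * 1000 = 10300.0 W
Compute denominator: eta * G = 0.21 * 1013 = 212.73
Required area A = P / (eta * G) = 10300.0 / 212.73
A = 48.42 m^2

48.42


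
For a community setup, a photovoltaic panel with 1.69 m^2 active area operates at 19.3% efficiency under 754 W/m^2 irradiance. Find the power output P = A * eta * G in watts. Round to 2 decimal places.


Use the solar power formula P = A * eta * G.
Given: A = 1.69 m^2, eta = 0.193, G = 754 W/m^2
P = 1.69 * 0.193 * 754
P = 245.93 W

245.93


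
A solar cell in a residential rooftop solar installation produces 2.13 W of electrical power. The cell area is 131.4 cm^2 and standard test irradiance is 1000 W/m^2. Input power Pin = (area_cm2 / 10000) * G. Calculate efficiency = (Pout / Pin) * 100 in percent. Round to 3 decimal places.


First compute the input power:
  Pin = area_cm2 / 10000 * G = 131.4 / 10000 * 1000 = 13.14 W
Then compute efficiency:
  Efficiency = (Pout / Pin) * 100 = (2.13 / 13.14) * 100
  Efficiency = 16.210%

16.210


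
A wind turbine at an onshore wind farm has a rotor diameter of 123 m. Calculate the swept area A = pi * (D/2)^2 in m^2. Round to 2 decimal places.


Compute the rotor radius:
  r = D / 2 = 123 / 2 = 61.5 m
Calculate swept area:
  A = pi * r^2 = pi * 61.5^2
  A = 11882.29 m^2

11882.29


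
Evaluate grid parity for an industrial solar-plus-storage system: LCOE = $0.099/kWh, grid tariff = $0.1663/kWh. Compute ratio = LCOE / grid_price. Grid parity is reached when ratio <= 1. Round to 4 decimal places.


Compare LCOE to grid price:
  LCOE = $0.099/kWh, Grid price = $0.1663/kWh
  Ratio = LCOE / grid_price = 0.099 / 0.1663 = 0.5953
  Grid parity achieved (ratio <= 1)? yes

0.5953


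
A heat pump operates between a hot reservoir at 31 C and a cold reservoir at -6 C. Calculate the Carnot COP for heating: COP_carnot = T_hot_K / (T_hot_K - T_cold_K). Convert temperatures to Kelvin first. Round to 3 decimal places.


Convert to Kelvin:
  T_hot = 31 + 273.15 = 304.15 K
  T_cold = -6 + 273.15 = 267.15 K
Apply Carnot COP formula:
  COP = T_hot_K / (T_hot_K - T_cold_K) = 304.15 / 37.0
  COP = 8.220

8.220


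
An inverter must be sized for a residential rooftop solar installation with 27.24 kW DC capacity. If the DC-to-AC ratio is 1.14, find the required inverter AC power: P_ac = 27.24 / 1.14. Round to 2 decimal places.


The inverter AC capacity is determined by the DC/AC ratio.
Given: P_dc = 27.24 kW, DC/AC ratio = 1.14
P_ac = P_dc / ratio = 27.24 / 1.14
P_ac = 23.89 kW

23.89


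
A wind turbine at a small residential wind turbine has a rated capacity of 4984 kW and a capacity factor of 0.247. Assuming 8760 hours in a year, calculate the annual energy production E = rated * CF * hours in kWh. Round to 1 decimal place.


Annual energy = rated_kW * capacity_factor * hours_per_year
Given: P_rated = 4984 kW, CF = 0.247, hours = 8760
E = 4984 * 0.247 * 8760
E = 10783980.5 kWh

10783980.5


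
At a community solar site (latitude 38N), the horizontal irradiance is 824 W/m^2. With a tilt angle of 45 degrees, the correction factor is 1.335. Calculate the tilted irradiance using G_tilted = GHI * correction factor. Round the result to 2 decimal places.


Identify the given values:
  GHI = 824 W/m^2, tilt correction factor = 1.335
Apply the formula G_tilted = GHI * factor:
  G_tilted = 824 * 1.335
  G_tilted = 1100.04 W/m^2

1100.04


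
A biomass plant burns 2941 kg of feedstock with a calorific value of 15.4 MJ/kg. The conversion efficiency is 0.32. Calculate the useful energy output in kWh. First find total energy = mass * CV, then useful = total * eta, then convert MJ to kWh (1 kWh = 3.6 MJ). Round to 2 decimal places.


Total energy = mass * CV = 2941 * 15.4 = 45291.4 MJ
Useful energy = total * eta = 45291.4 * 0.32 = 14493.25 MJ
Convert to kWh: 14493.25 / 3.6
Useful energy = 4025.90 kWh

4025.90


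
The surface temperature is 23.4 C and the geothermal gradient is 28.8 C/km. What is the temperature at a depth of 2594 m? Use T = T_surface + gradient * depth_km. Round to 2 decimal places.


Convert depth to km: 2594 / 1000 = 2.594 km
Temperature increase = gradient * depth_km = 28.8 * 2.594 = 74.71 C
Temperature at depth = T_surface + delta_T = 23.4 + 74.71
T = 98.11 C

98.11


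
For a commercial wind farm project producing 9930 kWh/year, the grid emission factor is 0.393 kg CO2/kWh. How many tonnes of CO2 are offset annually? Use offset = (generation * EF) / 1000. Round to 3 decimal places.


CO2 offset in kg = generation * emission_factor
CO2 offset = 9930 * 0.393 = 3902.49 kg
Convert to tonnes:
  CO2 offset = 3902.49 / 1000 = 3.902 tonnes

3.902


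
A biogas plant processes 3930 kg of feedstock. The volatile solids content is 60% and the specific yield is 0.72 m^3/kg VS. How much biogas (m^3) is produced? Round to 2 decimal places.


Compute volatile solids:
  VS = mass * VS_fraction = 3930 * 0.6 = 2358.0 kg
Calculate biogas volume:
  Biogas = VS * specific_yield = 2358.0 * 0.72
  Biogas = 1697.76 m^3

1697.76


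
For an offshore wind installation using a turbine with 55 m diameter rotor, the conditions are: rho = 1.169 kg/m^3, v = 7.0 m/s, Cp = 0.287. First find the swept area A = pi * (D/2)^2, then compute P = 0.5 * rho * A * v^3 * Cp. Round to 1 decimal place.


Step 1 -- Compute swept area:
  A = pi * (D/2)^2 = pi * (55/2)^2 = 2375.83 m^2
Step 2 -- Apply wind power equation:
  P = 0.5 * rho * A * v^3 * Cp
  v^3 = 7.0^3 = 343.0
  P = 0.5 * 1.169 * 2375.83 * 343.0 * 0.287
  P = 136702.3 W

136702.3


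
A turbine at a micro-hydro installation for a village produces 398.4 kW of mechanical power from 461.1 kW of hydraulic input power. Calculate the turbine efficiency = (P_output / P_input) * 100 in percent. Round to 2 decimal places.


Turbine efficiency = (output power / input power) * 100
eta = (398.4 / 461.1) * 100
eta = 86.40%

86.40


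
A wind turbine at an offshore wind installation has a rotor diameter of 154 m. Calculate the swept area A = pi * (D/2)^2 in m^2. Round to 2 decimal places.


Compute the rotor radius:
  r = D / 2 = 154 / 2 = 77.0 m
Calculate swept area:
  A = pi * r^2 = pi * 77.0^2
  A = 18626.50 m^2

18626.50


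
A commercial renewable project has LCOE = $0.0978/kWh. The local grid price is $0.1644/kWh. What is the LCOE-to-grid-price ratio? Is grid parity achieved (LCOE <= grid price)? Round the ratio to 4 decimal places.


Compare LCOE to grid price:
  LCOE = $0.0978/kWh, Grid price = $0.1644/kWh
  Ratio = LCOE / grid_price = 0.0978 / 0.1644 = 0.5949
  Grid parity achieved (ratio <= 1)? yes

0.5949


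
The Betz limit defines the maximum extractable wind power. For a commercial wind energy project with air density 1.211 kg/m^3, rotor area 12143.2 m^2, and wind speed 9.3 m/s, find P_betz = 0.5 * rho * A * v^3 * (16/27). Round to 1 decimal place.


The Betz coefficient Cp_max = 16/27 = 0.5926
v^3 = 9.3^3 = 804.357
P_betz = 0.5 * rho * A * v^3 * Cp_max
P_betz = 0.5 * 1.211 * 12143.2 * 804.357 * 0.5926
P_betz = 3504712.2 W

3504712.2


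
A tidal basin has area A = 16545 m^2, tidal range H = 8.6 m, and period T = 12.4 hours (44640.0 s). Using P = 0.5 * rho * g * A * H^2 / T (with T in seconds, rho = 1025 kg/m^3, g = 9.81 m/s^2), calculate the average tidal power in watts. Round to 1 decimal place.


Convert period to seconds: T = 12.4 * 3600 = 44640.0 s
H^2 = 8.6^2 = 73.96
P = 0.5 * rho * g * A * H^2 / T
P = 0.5 * 1025 * 9.81 * 16545 * 73.96 / 44640.0
P = 137816.9 W

137816.9


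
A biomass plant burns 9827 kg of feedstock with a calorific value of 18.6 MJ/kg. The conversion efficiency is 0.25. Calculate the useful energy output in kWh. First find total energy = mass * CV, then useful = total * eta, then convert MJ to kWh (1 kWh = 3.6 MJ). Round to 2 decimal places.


Total energy = mass * CV = 9827 * 18.6 = 182782.2 MJ
Useful energy = total * eta = 182782.2 * 0.25 = 45695.55 MJ
Convert to kWh: 45695.55 / 3.6
Useful energy = 12693.21 kWh

12693.21


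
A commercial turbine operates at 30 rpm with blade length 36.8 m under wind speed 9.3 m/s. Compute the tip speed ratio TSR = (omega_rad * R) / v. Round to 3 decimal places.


Convert rotational speed to rad/s:
  omega = 30 * 2 * pi / 60 = 3.1416 rad/s
Compute tip speed:
  v_tip = omega * R = 3.1416 * 36.8 = 115.611 m/s
Tip speed ratio:
  TSR = v_tip / v_wind = 115.611 / 9.3 = 12.431

12.431


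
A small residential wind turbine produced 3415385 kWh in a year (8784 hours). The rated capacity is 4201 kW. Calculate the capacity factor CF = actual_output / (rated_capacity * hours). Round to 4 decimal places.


Capacity factor = actual output / maximum possible output
Maximum possible = rated * hours = 4201 * 8784 = 36901584 kWh
CF = 3415385 / 36901584
CF = 0.0926

0.0926


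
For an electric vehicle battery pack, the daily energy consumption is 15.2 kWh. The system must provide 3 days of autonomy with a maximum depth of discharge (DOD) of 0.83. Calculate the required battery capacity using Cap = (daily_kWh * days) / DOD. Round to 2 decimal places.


Total energy needed = daily * days = 15.2 * 3 = 45.6 kWh
Account for depth of discharge:
  Cap = total_energy / DOD = 45.6 / 0.83
  Cap = 54.94 kWh

54.94


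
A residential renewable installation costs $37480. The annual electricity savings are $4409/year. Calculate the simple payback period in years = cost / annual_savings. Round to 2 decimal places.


Simple payback period = initial cost / annual savings
Payback = 37480 / 4409
Payback = 8.50 years

8.50


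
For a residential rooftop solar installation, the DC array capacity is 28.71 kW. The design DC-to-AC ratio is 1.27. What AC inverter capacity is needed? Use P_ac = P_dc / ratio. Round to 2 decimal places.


The inverter AC capacity is determined by the DC/AC ratio.
Given: P_dc = 28.71 kW, DC/AC ratio = 1.27
P_ac = P_dc / ratio = 28.71 / 1.27
P_ac = 22.61 kW

22.61


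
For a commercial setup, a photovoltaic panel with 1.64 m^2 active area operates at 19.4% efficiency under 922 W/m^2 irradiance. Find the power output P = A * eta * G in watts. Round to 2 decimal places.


Use the solar power formula P = A * eta * G.
Given: A = 1.64 m^2, eta = 0.194, G = 922 W/m^2
P = 1.64 * 0.194 * 922
P = 293.34 W

293.34


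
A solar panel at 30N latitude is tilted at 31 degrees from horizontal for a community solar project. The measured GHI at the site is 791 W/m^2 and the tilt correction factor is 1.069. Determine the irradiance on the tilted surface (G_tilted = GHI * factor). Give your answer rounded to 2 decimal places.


Identify the given values:
  GHI = 791 W/m^2, tilt correction factor = 1.069
Apply the formula G_tilted = GHI * factor:
  G_tilted = 791 * 1.069
  G_tilted = 845.58 W/m^2

845.58


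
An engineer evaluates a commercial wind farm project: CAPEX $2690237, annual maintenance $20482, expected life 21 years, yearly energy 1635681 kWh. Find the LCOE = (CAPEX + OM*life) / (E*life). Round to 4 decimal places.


Total cost = CAPEX + OM * lifetime = 2690237 + 20482 * 21 = 2690237 + 430122 = 3120359
Total generation = annual * lifetime = 1635681 * 21 = 34349301 kWh
LCOE = 3120359 / 34349301
LCOE = 0.0908 $/kWh

0.0908


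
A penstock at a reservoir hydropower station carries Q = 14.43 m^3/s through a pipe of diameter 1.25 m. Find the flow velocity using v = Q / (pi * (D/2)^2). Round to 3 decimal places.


Compute pipe cross-sectional area:
  A = pi * (D/2)^2 = pi * (1.25/2)^2 = 1.2272 m^2
Calculate velocity:
  v = Q / A = 14.43 / 1.2272
  v = 11.759 m/s

11.759


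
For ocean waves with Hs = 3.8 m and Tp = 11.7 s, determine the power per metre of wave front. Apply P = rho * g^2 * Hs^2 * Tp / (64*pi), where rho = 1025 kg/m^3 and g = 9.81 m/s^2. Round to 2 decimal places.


Apply wave power formula:
  g^2 = 9.81^2 = 96.2361
  Hs^2 = 3.8^2 = 14.44
  Numerator = rho * g^2 * Hs^2 * Tp = 1025 * 96.2361 * 14.44 * 11.7 = 16665369.04
  Denominator = 64 * pi = 201.0619
  P = 16665369.04 / 201.0619 = 82886.75 W/m

82886.75


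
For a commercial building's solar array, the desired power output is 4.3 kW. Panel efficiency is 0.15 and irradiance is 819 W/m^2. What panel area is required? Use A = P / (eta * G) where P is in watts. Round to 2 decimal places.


Convert target power to watts: P = 4.3 * 1000 = 4300.0 W
Compute denominator: eta * G = 0.15 * 819 = 122.85
Required area A = P / (eta * G) = 4300.0 / 122.85
A = 35.00 m^2

35.00


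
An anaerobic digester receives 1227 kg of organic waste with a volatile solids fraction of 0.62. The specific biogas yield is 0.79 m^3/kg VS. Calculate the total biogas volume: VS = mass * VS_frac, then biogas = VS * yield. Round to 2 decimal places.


Compute volatile solids:
  VS = mass * VS_fraction = 1227 * 0.62 = 760.74 kg
Calculate biogas volume:
  Biogas = VS * specific_yield = 760.74 * 0.79
  Biogas = 600.98 m^3

600.98


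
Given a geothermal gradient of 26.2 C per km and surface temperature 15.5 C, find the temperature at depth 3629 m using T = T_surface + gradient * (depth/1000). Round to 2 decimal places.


Convert depth to km: 3629 / 1000 = 3.629 km
Temperature increase = gradient * depth_km = 26.2 * 3.629 = 95.08 C
Temperature at depth = T_surface + delta_T = 15.5 + 95.08
T = 110.58 C

110.58


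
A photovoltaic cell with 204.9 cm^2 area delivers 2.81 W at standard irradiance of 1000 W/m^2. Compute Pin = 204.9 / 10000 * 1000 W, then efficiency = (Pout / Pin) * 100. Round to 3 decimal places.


First compute the input power:
  Pin = area_cm2 / 10000 * G = 204.9 / 10000 * 1000 = 20.49 W
Then compute efficiency:
  Efficiency = (Pout / Pin) * 100 = (2.81 / 20.49) * 100
  Efficiency = 13.714%

13.714


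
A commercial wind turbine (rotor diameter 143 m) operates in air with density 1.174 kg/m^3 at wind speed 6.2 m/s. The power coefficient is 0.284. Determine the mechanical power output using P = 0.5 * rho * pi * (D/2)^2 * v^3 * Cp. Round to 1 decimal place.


Step 1 -- Compute swept area:
  A = pi * (D/2)^2 = pi * (143/2)^2 = 16060.61 m^2
Step 2 -- Apply wind power equation:
  P = 0.5 * rho * A * v^3 * Cp
  v^3 = 6.2^3 = 238.328
  P = 0.5 * 1.174 * 16060.61 * 238.328 * 0.284
  P = 638106.9 W

638106.9


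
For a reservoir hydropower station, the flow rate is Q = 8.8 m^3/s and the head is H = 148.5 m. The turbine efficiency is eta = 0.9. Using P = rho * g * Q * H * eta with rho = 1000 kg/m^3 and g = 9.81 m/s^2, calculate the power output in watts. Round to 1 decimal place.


Apply the hydropower formula P = rho * g * Q * H * eta
rho * g = 1000 * 9.81 = 9810.0
P = 9810.0 * 8.8 * 148.5 * 0.9
P = 11537737.2 W

11537737.2


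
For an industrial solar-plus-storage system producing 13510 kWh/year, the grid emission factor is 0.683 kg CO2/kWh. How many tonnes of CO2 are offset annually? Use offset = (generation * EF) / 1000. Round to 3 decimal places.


CO2 offset in kg = generation * emission_factor
CO2 offset = 13510 * 0.683 = 9227.33 kg
Convert to tonnes:
  CO2 offset = 9227.33 / 1000 = 9.227 tonnes

9.227


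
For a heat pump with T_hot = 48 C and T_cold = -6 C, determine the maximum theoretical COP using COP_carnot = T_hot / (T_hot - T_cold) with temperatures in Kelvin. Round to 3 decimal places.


Convert to Kelvin:
  T_hot = 48 + 273.15 = 321.15 K
  T_cold = -6 + 273.15 = 267.15 K
Apply Carnot COP formula:
  COP = T_hot_K / (T_hot_K - T_cold_K) = 321.15 / 54.0
  COP = 5.947

5.947


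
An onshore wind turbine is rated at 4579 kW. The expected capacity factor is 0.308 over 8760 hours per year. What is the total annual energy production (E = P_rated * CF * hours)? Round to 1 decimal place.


Annual energy = rated_kW * capacity_factor * hours_per_year
Given: P_rated = 4579 kW, CF = 0.308, hours = 8760
E = 4579 * 0.308 * 8760
E = 12354508.3 kWh

12354508.3


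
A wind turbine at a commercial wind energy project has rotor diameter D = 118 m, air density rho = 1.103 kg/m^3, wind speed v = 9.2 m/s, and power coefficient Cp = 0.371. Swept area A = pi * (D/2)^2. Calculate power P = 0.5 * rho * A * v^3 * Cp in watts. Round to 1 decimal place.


Step 1 -- Compute swept area:
  A = pi * (D/2)^2 = pi * (118/2)^2 = 10935.88 m^2
Step 2 -- Apply wind power equation:
  P = 0.5 * rho * A * v^3 * Cp
  v^3 = 9.2^3 = 778.688
  P = 0.5 * 1.103 * 10935.88 * 778.688 * 0.371
  P = 1742355.6 W

1742355.6


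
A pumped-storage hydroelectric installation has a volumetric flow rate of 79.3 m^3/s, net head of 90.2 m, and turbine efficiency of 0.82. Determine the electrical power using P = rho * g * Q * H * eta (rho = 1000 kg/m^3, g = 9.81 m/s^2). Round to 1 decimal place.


Apply the hydropower formula P = rho * g * Q * H * eta
rho * g = 1000 * 9.81 = 9810.0
P = 9810.0 * 79.3 * 90.2 * 0.82
P = 57539036.4 W

57539036.4


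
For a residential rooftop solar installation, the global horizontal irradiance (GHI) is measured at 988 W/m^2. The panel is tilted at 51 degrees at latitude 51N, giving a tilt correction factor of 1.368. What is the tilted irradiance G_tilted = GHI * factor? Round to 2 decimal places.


Identify the given values:
  GHI = 988 W/m^2, tilt correction factor = 1.368
Apply the formula G_tilted = GHI * factor:
  G_tilted = 988 * 1.368
  G_tilted = 1351.58 W/m^2

1351.58


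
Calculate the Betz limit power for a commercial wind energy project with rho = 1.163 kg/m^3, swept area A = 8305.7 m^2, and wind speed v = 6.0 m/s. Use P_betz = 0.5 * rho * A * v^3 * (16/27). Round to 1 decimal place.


The Betz coefficient Cp_max = 16/27 = 0.5926
v^3 = 6.0^3 = 216.0
P_betz = 0.5 * rho * A * v^3 * Cp_max
P_betz = 0.5 * 1.163 * 8305.7 * 216.0 * 0.5926
P_betz = 618209.9 W

618209.9


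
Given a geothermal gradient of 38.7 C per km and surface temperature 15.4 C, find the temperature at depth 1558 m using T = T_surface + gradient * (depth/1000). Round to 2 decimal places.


Convert depth to km: 1558 / 1000 = 1.558 km
Temperature increase = gradient * depth_km = 38.7 * 1.558 = 60.29 C
Temperature at depth = T_surface + delta_T = 15.4 + 60.29
T = 75.69 C

75.69


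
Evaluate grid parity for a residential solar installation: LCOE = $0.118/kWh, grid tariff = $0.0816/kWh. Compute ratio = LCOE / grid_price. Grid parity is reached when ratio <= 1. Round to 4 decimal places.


Compare LCOE to grid price:
  LCOE = $0.118/kWh, Grid price = $0.0816/kWh
  Ratio = LCOE / grid_price = 0.118 / 0.0816 = 1.4461
  Grid parity achieved (ratio <= 1)? no

1.4461


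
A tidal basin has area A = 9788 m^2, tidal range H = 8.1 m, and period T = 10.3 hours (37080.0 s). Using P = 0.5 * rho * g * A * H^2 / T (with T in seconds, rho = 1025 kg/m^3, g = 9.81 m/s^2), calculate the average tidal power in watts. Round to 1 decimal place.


Convert period to seconds: T = 10.3 * 3600 = 37080.0 s
H^2 = 8.1^2 = 65.61
P = 0.5 * rho * g * A * H^2 / T
P = 0.5 * 1025 * 9.81 * 9788 * 65.61 / 37080.0
P = 87073.7 W

87073.7


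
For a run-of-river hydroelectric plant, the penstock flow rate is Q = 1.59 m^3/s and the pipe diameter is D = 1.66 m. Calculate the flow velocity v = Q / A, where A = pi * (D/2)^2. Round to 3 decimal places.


Compute pipe cross-sectional area:
  A = pi * (D/2)^2 = pi * (1.66/2)^2 = 2.1642 m^2
Calculate velocity:
  v = Q / A = 1.59 / 2.1642
  v = 0.735 m/s

0.735


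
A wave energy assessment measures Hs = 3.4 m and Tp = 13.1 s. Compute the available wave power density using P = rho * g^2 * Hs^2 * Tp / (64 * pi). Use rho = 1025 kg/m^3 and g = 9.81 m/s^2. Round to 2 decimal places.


Apply wave power formula:
  g^2 = 9.81^2 = 96.2361
  Hs^2 = 3.4^2 = 11.56
  Numerator = rho * g^2 * Hs^2 * Tp = 1025 * 96.2361 * 11.56 * 13.1 = 14937950.29
  Denominator = 64 * pi = 201.0619
  P = 14937950.29 / 201.0619 = 74295.27 W/m

74295.27


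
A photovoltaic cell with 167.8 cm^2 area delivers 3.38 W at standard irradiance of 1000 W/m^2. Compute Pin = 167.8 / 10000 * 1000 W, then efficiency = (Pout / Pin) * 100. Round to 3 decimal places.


First compute the input power:
  Pin = area_cm2 / 10000 * G = 167.8 / 10000 * 1000 = 16.78 W
Then compute efficiency:
  Efficiency = (Pout / Pin) * 100 = (3.38 / 16.78) * 100
  Efficiency = 20.143%

20.143


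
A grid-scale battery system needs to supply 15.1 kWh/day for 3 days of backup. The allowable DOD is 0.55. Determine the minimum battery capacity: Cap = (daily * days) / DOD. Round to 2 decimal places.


Total energy needed = daily * days = 15.1 * 3 = 45.3 kWh
Account for depth of discharge:
  Cap = total_energy / DOD = 45.3 / 0.55
  Cap = 82.36 kWh

82.36


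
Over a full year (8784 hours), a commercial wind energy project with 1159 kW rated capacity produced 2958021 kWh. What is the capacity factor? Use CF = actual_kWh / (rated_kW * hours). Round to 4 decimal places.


Capacity factor = actual output / maximum possible output
Maximum possible = rated * hours = 1159 * 8784 = 10180656 kWh
CF = 2958021 / 10180656
CF = 0.2906

0.2906


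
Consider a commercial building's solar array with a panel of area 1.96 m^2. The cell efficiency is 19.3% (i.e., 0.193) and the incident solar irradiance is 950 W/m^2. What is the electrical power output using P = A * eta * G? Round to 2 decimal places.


Use the solar power formula P = A * eta * G.
Given: A = 1.96 m^2, eta = 0.193, G = 950 W/m^2
P = 1.96 * 0.193 * 950
P = 359.37 W

359.37


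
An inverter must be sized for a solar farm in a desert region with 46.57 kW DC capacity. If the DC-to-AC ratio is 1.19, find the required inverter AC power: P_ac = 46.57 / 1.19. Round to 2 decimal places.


The inverter AC capacity is determined by the DC/AC ratio.
Given: P_dc = 46.57 kW, DC/AC ratio = 1.19
P_ac = P_dc / ratio = 46.57 / 1.19
P_ac = 39.13 kW

39.13


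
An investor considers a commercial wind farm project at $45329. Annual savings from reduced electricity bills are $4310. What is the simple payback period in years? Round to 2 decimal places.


Simple payback period = initial cost / annual savings
Payback = 45329 / 4310
Payback = 10.52 years

10.52


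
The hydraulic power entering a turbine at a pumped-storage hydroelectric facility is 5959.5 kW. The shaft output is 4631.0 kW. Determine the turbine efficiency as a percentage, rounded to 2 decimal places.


Turbine efficiency = (output power / input power) * 100
eta = (4631.0 / 5959.5) * 100
eta = 77.71%

77.71


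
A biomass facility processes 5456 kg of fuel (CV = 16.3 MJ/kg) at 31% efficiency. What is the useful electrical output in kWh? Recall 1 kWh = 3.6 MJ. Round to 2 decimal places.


Total energy = mass * CV = 5456 * 16.3 = 88932.8 MJ
Useful energy = total * eta = 88932.8 * 0.31 = 27569.17 MJ
Convert to kWh: 27569.17 / 3.6
Useful energy = 7658.10 kWh

7658.10


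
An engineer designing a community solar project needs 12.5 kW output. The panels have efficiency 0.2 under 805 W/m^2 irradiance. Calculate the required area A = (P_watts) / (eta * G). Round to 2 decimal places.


Convert target power to watts: P = 12.5 * 1000 = 12500.0 W
Compute denominator: eta * G = 0.2 * 805 = 161.0
Required area A = P / (eta * G) = 12500.0 / 161.0
A = 77.64 m^2

77.64


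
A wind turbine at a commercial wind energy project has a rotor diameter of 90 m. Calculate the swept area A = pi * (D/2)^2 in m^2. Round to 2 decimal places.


Compute the rotor radius:
  r = D / 2 = 90 / 2 = 45.0 m
Calculate swept area:
  A = pi * r^2 = pi * 45.0^2
  A = 6361.73 m^2

6361.73


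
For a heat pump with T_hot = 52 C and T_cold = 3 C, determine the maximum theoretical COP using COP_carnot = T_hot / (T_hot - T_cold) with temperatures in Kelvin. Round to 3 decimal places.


Convert to Kelvin:
  T_hot = 52 + 273.15 = 325.15 K
  T_cold = 3 + 273.15 = 276.15 K
Apply Carnot COP formula:
  COP = T_hot_K / (T_hot_K - T_cold_K) = 325.15 / 49.0
  COP = 6.636

6.636


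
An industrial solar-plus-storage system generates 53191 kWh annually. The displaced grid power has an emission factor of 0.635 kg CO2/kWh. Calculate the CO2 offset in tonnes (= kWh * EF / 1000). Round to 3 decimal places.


CO2 offset in kg = generation * emission_factor
CO2 offset = 53191 * 0.635 = 33776.29 kg
Convert to tonnes:
  CO2 offset = 33776.29 / 1000 = 33.776 tonnes

33.776


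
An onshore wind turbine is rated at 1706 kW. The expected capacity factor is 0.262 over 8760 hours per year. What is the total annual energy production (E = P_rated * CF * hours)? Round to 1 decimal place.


Annual energy = rated_kW * capacity_factor * hours_per_year
Given: P_rated = 1706 kW, CF = 0.262, hours = 8760
E = 1706 * 0.262 * 8760
E = 3915474.7 kWh

3915474.7


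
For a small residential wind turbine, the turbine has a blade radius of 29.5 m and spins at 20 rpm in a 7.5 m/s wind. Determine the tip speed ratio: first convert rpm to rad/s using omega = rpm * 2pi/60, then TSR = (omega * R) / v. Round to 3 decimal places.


Convert rotational speed to rad/s:
  omega = 20 * 2 * pi / 60 = 2.0944 rad/s
Compute tip speed:
  v_tip = omega * R = 2.0944 * 29.5 = 61.785 m/s
Tip speed ratio:
  TSR = v_tip / v_wind = 61.785 / 7.5 = 8.238

8.238


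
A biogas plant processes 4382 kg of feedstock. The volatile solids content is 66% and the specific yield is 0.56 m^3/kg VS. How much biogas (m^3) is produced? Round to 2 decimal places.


Compute volatile solids:
  VS = mass * VS_fraction = 4382 * 0.66 = 2892.12 kg
Calculate biogas volume:
  Biogas = VS * specific_yield = 2892.12 * 0.56
  Biogas = 1619.59 m^3

1619.59


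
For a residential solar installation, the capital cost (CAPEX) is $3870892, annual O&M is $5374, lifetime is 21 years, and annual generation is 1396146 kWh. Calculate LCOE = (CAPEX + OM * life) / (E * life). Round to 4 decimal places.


Total cost = CAPEX + OM * lifetime = 3870892 + 5374 * 21 = 3870892 + 112854 = 3983746
Total generation = annual * lifetime = 1396146 * 21 = 29319066 kWh
LCOE = 3983746 / 29319066
LCOE = 0.1359 $/kWh

0.1359


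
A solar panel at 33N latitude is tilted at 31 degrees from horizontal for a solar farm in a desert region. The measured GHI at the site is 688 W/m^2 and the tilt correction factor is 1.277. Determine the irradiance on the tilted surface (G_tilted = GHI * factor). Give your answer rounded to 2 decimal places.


Identify the given values:
  GHI = 688 W/m^2, tilt correction factor = 1.277
Apply the formula G_tilted = GHI * factor:
  G_tilted = 688 * 1.277
  G_tilted = 878.58 W/m^2

878.58


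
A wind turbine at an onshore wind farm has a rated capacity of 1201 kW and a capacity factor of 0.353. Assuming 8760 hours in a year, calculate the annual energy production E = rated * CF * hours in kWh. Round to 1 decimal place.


Annual energy = rated_kW * capacity_factor * hours_per_year
Given: P_rated = 1201 kW, CF = 0.353, hours = 8760
E = 1201 * 0.353 * 8760
E = 3713828.3 kWh

3713828.3


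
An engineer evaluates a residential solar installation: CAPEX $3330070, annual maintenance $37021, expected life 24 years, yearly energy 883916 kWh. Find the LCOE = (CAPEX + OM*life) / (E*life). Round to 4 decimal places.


Total cost = CAPEX + OM * lifetime = 3330070 + 37021 * 24 = 3330070 + 888504 = 4218574
Total generation = annual * lifetime = 883916 * 24 = 21213984 kWh
LCOE = 4218574 / 21213984
LCOE = 0.1989 $/kWh

0.1989


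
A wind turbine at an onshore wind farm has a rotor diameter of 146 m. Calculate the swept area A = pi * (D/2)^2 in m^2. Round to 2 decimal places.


Compute the rotor radius:
  r = D / 2 = 146 / 2 = 73.0 m
Calculate swept area:
  A = pi * r^2 = pi * 73.0^2
  A = 16741.55 m^2

16741.55


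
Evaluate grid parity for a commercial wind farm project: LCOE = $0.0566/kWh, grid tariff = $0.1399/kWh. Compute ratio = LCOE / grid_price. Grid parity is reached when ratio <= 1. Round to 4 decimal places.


Compare LCOE to grid price:
  LCOE = $0.0566/kWh, Grid price = $0.1399/kWh
  Ratio = LCOE / grid_price = 0.0566 / 0.1399 = 0.4046
  Grid parity achieved (ratio <= 1)? yes

0.4046


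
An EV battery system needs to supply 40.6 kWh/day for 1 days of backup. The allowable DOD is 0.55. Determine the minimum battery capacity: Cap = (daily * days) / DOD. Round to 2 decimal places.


Total energy needed = daily * days = 40.6 * 1 = 40.6 kWh
Account for depth of discharge:
  Cap = total_energy / DOD = 40.6 / 0.55
  Cap = 73.82 kWh

73.82


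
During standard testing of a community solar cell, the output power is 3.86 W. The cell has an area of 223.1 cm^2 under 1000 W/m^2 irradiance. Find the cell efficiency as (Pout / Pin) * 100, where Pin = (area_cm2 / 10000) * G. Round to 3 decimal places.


First compute the input power:
  Pin = area_cm2 / 10000 * G = 223.1 / 10000 * 1000 = 22.31 W
Then compute efficiency:
  Efficiency = (Pout / Pin) * 100 = (3.86 / 22.31) * 100
  Efficiency = 17.302%

17.302


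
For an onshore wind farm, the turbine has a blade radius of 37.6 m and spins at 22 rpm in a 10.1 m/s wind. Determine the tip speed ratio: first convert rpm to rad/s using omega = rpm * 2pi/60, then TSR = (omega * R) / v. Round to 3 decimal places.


Convert rotational speed to rad/s:
  omega = 22 * 2 * pi / 60 = 2.3038 rad/s
Compute tip speed:
  v_tip = omega * R = 2.3038 * 37.6 = 86.624 m/s
Tip speed ratio:
  TSR = v_tip / v_wind = 86.624 / 10.1 = 8.577

8.577


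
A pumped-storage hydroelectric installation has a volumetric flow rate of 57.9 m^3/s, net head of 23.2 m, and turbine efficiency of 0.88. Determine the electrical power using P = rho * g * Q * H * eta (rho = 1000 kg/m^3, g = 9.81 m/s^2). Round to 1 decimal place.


Apply the hydropower formula P = rho * g * Q * H * eta
rho * g = 1000 * 9.81 = 9810.0
P = 9810.0 * 57.9 * 23.2 * 0.88
P = 11596267.6 W

11596267.6


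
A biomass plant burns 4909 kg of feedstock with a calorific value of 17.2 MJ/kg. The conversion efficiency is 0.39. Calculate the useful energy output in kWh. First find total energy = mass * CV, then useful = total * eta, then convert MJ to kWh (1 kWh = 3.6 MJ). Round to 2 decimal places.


Total energy = mass * CV = 4909 * 17.2 = 84434.8 MJ
Useful energy = total * eta = 84434.8 * 0.39 = 32929.57 MJ
Convert to kWh: 32929.57 / 3.6
Useful energy = 9147.10 kWh

9147.10


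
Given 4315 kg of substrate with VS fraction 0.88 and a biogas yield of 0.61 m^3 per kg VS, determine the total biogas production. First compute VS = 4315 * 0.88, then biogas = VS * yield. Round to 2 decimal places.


Compute volatile solids:
  VS = mass * VS_fraction = 4315 * 0.88 = 3797.2 kg
Calculate biogas volume:
  Biogas = VS * specific_yield = 3797.2 * 0.61
  Biogas = 2316.29 m^3

2316.29


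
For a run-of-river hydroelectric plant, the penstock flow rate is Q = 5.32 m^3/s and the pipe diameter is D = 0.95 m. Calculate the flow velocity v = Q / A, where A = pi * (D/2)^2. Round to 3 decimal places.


Compute pipe cross-sectional area:
  A = pi * (D/2)^2 = pi * (0.95/2)^2 = 0.7088 m^2
Calculate velocity:
  v = Q / A = 5.32 / 0.7088
  v = 7.505 m/s

7.505


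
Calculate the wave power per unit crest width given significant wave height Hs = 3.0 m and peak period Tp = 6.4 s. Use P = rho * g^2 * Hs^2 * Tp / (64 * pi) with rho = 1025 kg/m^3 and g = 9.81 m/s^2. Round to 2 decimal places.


Apply wave power formula:
  g^2 = 9.81^2 = 96.2361
  Hs^2 = 3.0^2 = 9.0
  Numerator = rho * g^2 * Hs^2 * Tp = 1025 * 96.2361 * 9.0 * 6.4 = 5681779.34
  Denominator = 64 * pi = 201.0619
  P = 5681779.34 / 201.0619 = 28258.85 W/m

28258.85


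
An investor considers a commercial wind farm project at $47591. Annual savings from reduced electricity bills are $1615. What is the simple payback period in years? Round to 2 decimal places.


Simple payback period = initial cost / annual savings
Payback = 47591 / 1615
Payback = 29.47 years

29.47


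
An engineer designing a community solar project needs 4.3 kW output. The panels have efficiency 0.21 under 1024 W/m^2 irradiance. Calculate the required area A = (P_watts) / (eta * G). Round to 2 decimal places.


Convert target power to watts: P = 4.3 * 1000 = 4300.0 W
Compute denominator: eta * G = 0.21 * 1024 = 215.04
Required area A = P / (eta * G) = 4300.0 / 215.04
A = 20.00 m^2

20.00


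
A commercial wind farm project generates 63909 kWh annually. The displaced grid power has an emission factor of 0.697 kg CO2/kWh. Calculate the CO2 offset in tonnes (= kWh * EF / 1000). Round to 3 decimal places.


CO2 offset in kg = generation * emission_factor
CO2 offset = 63909 * 0.697 = 44544.57 kg
Convert to tonnes:
  CO2 offset = 44544.57 / 1000 = 44.545 tonnes

44.545


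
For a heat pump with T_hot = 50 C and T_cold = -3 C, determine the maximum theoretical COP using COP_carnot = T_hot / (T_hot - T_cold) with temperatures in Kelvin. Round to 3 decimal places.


Convert to Kelvin:
  T_hot = 50 + 273.15 = 323.15 K
  T_cold = -3 + 273.15 = 270.15 K
Apply Carnot COP formula:
  COP = T_hot_K / (T_hot_K - T_cold_K) = 323.15 / 53.0
  COP = 6.097

6.097


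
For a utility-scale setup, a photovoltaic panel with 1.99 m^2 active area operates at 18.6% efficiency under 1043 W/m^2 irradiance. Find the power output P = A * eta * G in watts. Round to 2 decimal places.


Use the solar power formula P = A * eta * G.
Given: A = 1.99 m^2, eta = 0.186, G = 1043 W/m^2
P = 1.99 * 0.186 * 1043
P = 386.06 W

386.06


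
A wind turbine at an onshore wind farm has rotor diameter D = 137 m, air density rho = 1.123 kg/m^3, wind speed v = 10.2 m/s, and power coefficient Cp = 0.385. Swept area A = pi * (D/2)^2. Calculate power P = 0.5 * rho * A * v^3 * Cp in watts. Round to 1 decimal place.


Step 1 -- Compute swept area:
  A = pi * (D/2)^2 = pi * (137/2)^2 = 14741.14 m^2
Step 2 -- Apply wind power equation:
  P = 0.5 * rho * A * v^3 * Cp
  v^3 = 10.2^3 = 1061.208
  P = 0.5 * 1.123 * 14741.14 * 1061.208 * 0.385
  P = 3381754.1 W

3381754.1


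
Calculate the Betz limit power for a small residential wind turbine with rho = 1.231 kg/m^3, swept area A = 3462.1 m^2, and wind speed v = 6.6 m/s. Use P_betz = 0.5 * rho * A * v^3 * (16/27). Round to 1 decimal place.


The Betz coefficient Cp_max = 16/27 = 0.5926
v^3 = 6.6^3 = 287.496
P_betz = 0.5 * rho * A * v^3 * Cp_max
P_betz = 0.5 * 1.231 * 3462.1 * 287.496 * 0.5926
P_betz = 363041.0 W

363041.0


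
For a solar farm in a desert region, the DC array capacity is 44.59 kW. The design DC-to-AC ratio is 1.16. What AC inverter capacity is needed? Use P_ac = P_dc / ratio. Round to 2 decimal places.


The inverter AC capacity is determined by the DC/AC ratio.
Given: P_dc = 44.59 kW, DC/AC ratio = 1.16
P_ac = P_dc / ratio = 44.59 / 1.16
P_ac = 38.44 kW

38.44


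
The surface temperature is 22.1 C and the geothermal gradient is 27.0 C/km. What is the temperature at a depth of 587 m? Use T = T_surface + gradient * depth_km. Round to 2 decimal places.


Convert depth to km: 587 / 1000 = 0.587 km
Temperature increase = gradient * depth_km = 27.0 * 0.587 = 15.85 C
Temperature at depth = T_surface + delta_T = 22.1 + 15.85
T = 37.95 C

37.95


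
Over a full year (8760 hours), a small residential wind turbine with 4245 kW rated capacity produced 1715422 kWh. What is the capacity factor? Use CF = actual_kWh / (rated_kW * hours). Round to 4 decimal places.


Capacity factor = actual output / maximum possible output
Maximum possible = rated * hours = 4245 * 8760 = 37186200 kWh
CF = 1715422 / 37186200
CF = 0.0461

0.0461


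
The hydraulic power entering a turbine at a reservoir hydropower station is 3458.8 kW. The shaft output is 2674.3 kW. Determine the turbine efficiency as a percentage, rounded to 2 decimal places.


Turbine efficiency = (output power / input power) * 100
eta = (2674.3 / 3458.8) * 100
eta = 77.32%

77.32
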